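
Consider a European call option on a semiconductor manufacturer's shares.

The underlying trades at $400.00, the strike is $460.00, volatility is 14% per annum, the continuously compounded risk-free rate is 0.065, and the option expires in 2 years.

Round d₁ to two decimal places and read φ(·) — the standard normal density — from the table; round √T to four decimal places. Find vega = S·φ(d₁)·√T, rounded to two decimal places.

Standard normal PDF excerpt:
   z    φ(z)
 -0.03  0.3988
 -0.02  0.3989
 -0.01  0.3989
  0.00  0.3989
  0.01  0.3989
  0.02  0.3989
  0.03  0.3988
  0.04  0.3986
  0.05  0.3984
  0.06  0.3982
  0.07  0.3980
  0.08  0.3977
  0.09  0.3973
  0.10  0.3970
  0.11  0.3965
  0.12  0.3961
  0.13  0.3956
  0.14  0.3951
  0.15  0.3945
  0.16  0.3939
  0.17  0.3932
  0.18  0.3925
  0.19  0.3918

225.37

T = 2;  σ√T = 0.1980
d₁ = [ln(400/460) + (0.065 + 0.14²/2)·2] / 0.1980 = [-0.1398 + 0.1496] / 0.1980 = 0.0497 ≈ 0.05
√T = √2 = 1.4142
φ(d₁) = φ(0.05) = 0.3984
vega = S·φ(d₁)·√T = 400·0.3984·1.4142 = 225.3669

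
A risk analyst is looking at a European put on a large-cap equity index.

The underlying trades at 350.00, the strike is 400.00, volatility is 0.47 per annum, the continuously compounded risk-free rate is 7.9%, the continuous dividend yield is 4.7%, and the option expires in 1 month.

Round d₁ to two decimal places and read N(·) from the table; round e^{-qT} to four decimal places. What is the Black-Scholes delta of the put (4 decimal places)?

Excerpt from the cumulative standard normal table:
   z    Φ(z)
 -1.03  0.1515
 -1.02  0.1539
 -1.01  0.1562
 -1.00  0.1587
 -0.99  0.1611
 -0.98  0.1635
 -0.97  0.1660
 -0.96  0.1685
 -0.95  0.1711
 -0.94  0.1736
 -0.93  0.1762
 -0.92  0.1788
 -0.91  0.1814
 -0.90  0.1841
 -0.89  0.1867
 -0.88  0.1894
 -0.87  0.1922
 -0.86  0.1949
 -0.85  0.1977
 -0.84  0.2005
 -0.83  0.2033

-0.8127

σ√T = 0.47·√0.08333 = 0.1357
d₁ = [ln(350/400) + (0.079 − 0.047 + 0.47²/2)·0.08333] / 0.1357 = [-0.1335 + 0.0119] / 0.1357 = -0.8967 ≈ -0.90
N(d₁) = N(-0.90) = 0.1841
Δ_put = e^(−qT)·(N(d₁) − 1) = 0.9961·(0.1841 − 1) = -0.8127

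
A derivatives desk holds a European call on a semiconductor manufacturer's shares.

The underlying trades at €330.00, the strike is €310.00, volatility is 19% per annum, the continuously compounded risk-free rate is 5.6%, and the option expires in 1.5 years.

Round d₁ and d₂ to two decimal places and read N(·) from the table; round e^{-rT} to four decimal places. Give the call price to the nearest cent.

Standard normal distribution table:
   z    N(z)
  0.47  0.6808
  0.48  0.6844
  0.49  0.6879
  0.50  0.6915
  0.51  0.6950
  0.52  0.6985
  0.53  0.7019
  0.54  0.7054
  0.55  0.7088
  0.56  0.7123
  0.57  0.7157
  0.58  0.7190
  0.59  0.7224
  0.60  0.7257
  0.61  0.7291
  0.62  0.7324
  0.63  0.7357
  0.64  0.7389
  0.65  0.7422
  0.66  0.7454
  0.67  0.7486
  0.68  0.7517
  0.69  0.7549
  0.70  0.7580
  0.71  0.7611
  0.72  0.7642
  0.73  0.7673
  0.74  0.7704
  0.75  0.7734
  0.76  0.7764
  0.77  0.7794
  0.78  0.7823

σ√T = 0.19 × 1.2247 = 0.2327
d₁ = [ln(330/310) + (0.056 + 0.19²/2)·1.5] / 0.2327 = [0.0625 + 0.1111] / 0.2327 = 0.7460 ⇒ 0.75
d₂ = d₁ − σ√T = 0.7460 − 0.2327 = 0.5133 ⇒ 0.51
e^(−rT) = e^(−0.056·1.5) = 0.9194
N(d₁) = N(0.75) = 0.7734;  N(d₂) = N(0.51) = 0.6950
C = 330·0.7734 − 310·0.9194·0.6950 = 255.2220 − 198.0847 = 57.1373

€57.14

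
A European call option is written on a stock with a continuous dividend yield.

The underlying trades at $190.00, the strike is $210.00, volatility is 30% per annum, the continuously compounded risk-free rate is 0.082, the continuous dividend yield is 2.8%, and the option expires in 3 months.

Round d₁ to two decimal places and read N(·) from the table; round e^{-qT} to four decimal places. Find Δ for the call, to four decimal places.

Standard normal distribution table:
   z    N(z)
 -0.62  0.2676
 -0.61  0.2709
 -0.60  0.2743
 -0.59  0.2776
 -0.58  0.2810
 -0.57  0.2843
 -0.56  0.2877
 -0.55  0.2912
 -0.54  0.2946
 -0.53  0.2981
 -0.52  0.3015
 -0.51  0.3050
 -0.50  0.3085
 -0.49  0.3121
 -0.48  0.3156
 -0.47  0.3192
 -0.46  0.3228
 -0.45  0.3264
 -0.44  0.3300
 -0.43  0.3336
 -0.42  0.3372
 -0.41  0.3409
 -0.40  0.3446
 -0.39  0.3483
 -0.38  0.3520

0.3063

T = 0.25;  σ√T = 0.1500
d₁ = [ln(190/210) + (0.082 − 0.028 + ½·0.3²)·0.25] / (σ√T) = (-0.1001 + 0.0248) / 0.1500 = -0.5022 ⇒ -0.50
N(d₁) = N(-0.50) = 0.3085
Δ_call = e^(−qT)·N(d₁) = 0.9930·0.3085 = 0.3063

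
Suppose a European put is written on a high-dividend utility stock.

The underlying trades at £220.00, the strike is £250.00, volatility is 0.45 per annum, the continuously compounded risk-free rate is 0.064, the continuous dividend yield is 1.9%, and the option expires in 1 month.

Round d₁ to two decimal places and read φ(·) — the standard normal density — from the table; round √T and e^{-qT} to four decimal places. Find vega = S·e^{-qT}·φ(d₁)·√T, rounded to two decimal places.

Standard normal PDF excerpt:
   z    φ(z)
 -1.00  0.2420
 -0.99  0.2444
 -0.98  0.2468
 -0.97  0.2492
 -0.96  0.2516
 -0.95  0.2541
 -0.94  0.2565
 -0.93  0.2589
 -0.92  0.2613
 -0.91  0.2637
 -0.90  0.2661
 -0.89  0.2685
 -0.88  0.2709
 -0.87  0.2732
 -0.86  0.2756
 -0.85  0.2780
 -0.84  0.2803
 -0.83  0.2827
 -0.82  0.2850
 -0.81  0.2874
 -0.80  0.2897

17.03

T = 0.08333;  σ√T = 0.1299
d₁ = [ln(220/250) + (0.064 − 0.019 + ½·0.45²)·0.08333] / (σ√T) = (-0.1278 + 0.0122) / 0.1299 = -0.8902 ≈ -0.89
√T = √0.08333 = 0.2887
φ(d₁) = φ(-0.89) = 0.2685
e^(−qT) = e^(−0.019·0.08333) = 0.9984
vega = S·e^(−qT)·φ(d₁)·√T = 220·0.9984·0.2685·0.2887 = 17.0262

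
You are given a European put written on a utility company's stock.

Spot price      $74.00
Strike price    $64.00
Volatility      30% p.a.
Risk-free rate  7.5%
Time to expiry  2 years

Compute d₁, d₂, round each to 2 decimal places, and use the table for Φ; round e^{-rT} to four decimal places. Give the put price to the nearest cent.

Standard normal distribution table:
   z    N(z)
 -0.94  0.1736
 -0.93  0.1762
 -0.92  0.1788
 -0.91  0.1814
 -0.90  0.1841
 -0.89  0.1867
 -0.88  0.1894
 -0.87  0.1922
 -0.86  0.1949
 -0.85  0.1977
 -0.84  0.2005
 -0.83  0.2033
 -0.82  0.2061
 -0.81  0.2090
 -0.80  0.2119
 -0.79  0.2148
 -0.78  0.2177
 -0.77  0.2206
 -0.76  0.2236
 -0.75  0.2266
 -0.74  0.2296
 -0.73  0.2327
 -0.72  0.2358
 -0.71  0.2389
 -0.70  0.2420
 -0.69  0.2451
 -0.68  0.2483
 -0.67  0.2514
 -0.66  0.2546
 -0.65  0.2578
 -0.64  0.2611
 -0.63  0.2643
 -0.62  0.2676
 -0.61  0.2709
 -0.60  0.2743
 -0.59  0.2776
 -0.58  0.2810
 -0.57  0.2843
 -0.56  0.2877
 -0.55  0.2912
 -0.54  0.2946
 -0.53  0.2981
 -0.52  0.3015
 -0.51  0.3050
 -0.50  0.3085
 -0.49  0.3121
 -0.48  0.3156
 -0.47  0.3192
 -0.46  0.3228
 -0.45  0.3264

T = 2;  σ√T = 0.4243
d₁ = [ln(74/64) + (0.075 + ½·0.3²)·2] / (σ√T) = (0.1452 + 0.2400) / 0.4243 = 0.9079 ≈ 0.91
d₂ = 0.9079 − 0.4243 = 0.4836 ≈ 0.48
e^(−rT) = e^(−0.075·2) = 0.8607
P = 64·0.8607·N(-0.48) − 74·N(-0.91) = 64·0.8607·0.3156 − 74·0.1814 = 17.3848 − 13.4236 = 3.9612

$3.96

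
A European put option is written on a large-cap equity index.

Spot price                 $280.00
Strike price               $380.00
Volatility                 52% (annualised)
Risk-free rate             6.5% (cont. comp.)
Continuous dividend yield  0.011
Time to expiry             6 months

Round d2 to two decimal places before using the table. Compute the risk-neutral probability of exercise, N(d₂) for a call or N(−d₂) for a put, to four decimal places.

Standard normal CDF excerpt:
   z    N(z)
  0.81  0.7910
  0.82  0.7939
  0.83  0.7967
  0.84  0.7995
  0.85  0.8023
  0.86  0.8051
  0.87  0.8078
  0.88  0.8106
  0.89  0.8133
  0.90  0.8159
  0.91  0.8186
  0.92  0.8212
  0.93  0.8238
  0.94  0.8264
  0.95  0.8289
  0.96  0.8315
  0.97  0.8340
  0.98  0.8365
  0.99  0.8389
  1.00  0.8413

σ√T = 0.52 × 0.7071 = 0.3677
d₁ = [ln(280/380) + (0.065 − 0.011 + 0.52²/2)·0.5] / 0.3677 = [-0.3054 + 0.0946] / 0.3677 = -0.5733 ⇒ -0.57
d₂ = d₁ − σ√T = -0.5733 − 0.3677 = -0.9409 ⇒ -0.94
Pr(exercise) under Q = N(−d₂) = N(0.94) = 0.8264

0.8264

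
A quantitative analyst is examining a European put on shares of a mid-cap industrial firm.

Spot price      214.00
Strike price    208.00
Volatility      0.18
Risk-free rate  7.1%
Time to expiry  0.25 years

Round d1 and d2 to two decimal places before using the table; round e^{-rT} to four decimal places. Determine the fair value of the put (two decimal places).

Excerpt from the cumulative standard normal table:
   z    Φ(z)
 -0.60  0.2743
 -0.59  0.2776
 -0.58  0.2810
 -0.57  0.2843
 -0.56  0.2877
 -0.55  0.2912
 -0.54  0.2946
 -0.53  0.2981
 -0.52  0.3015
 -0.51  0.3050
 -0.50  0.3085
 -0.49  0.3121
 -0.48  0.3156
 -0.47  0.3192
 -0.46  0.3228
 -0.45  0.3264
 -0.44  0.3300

σ√T = 0.18 × 0.5000 = 0.0900
ln(S/K) + (r + σ²/2)T = ln(214/208) + (0.071 + 0.18²/2)·0.25 = 0.0284 + 0.0218 = 0.0502
d₁ = 0.0502 / 0.0900 = 0.5582 ≈ 0.56
d₂ = d₁ − σ√T = 0.5582 − 0.0900 = 0.4682 ≈ 0.47
e^(−rT) = e^(−0.071·0.25) = 0.9824
N(−d₂) = N(-0.47) = 0.3192;  N(−d₁) = N(-0.56) = 0.2877
P = 208·0.9824·0.3192 − 214·0.2877 = 65.2251 − 61.5678 = 3.6573

3.66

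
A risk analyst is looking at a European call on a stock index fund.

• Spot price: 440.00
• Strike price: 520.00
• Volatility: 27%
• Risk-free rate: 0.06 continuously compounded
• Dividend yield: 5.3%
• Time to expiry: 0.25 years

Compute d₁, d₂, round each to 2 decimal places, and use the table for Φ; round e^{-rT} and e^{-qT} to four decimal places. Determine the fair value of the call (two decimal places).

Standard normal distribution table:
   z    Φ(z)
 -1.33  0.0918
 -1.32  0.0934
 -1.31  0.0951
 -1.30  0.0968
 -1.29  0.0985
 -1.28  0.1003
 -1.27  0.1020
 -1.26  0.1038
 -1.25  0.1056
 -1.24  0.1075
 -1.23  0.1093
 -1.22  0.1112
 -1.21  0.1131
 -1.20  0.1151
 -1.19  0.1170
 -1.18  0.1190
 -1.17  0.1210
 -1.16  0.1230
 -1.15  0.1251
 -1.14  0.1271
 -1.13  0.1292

2.95

σ√T = 0.27·√0.25 = 0.1350
d₁ = [ln(440/520) + (0.06 − 0.053 + ½·0.27²)·0.25] / (σ√T) = (-0.1671 + 0.0109) / 0.1350 = -1.1570 ≈ -1.16
d₂ = -1.1570 − 0.1350 = -1.2920 ≈ -1.29
exp(−qT) = exp(−0.053·0.25) = 0.9868;  exp(−rT) = exp(−0.06·0.25) = 0.9851
N(d₁) = N(-1.16) = 0.1230;  N(d₂) = N(-1.29) = 0.0985
C = 440·0.9868·0.1230 − 520·0.9851·0.0985 = 53.4056 − 50.4568 = 2.9488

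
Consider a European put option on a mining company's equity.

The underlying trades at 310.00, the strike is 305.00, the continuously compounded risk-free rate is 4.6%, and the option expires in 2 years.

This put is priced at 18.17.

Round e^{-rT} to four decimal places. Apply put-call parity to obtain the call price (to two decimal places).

49.98

e^(−rT) = e^(−0.046·2) = 0.9121
Put-call parity: C − P = S − K·e^(−rT) = 310 − 305·0.9121 = 310 − 278.1905 = 31.8095
C = P + (C − P) = 18.17 + (31.8095) = 49.9795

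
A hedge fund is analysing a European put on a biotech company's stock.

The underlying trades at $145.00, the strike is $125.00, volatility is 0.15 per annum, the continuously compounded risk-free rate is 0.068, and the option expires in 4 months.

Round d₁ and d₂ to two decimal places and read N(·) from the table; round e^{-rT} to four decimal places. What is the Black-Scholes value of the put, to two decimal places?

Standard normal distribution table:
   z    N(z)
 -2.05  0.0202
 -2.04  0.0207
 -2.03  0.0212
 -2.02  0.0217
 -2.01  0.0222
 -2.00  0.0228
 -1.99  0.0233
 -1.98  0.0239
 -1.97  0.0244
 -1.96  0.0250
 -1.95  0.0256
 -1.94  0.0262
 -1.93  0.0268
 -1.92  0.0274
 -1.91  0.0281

$0.13

T = 0.3333;  σ√T = 0.0866
d₁ = [ln(145/125) + (0.068 + 0.15²/2)·0.3333] / 0.0866 = [0.1484 + 0.0264] / 0.0866 = 2.0188 → 2.02
d₂ = d₁ − σ√T = 2.0188 − 0.0866 = 1.9322 → 1.93
e^(−rT) = e^(−0.068·0.3333) = 0.9776
P = 125·0.9776·N(-1.93) − 145·N(-2.02) = 125·0.9776·0.0268 − 145·0.0217 = 3.2750 − 3.1465 = 0.1285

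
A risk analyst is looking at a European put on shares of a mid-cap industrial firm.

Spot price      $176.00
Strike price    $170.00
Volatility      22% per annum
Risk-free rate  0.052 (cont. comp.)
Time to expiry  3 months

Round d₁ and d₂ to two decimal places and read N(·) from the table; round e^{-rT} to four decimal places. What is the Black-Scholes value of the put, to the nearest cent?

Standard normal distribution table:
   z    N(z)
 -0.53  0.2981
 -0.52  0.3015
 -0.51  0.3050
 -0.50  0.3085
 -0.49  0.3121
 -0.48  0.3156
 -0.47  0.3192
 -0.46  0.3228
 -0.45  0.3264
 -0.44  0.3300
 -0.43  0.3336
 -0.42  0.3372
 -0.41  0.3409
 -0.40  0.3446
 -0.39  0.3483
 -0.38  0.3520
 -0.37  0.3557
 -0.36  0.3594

T = 0.25;  σ√T = 0.1100
ln(S/K) + (r + σ²/2)T = ln(176/170) + (0.052 + 0.22²/2)·0.25 = 0.0347 + 0.0190 = 0.0537
d₁ = 0.0537 / 0.1100 = 0.4885 which rounds to 0.49
d₂ = d₁ − σ√T = 0.4885 − 0.1100 = 0.3785 which rounds to 0.38
exp(−rT) = exp(−0.052·0.25) = 0.9871
N(−d₂) = N(-0.38) = 0.3520;  N(−d₁) = N(-0.49) = 0.3121
P = 170·0.9871·0.3520 − 176·0.3121 = 59.0681 − 54.9296 = 4.1385

$4.14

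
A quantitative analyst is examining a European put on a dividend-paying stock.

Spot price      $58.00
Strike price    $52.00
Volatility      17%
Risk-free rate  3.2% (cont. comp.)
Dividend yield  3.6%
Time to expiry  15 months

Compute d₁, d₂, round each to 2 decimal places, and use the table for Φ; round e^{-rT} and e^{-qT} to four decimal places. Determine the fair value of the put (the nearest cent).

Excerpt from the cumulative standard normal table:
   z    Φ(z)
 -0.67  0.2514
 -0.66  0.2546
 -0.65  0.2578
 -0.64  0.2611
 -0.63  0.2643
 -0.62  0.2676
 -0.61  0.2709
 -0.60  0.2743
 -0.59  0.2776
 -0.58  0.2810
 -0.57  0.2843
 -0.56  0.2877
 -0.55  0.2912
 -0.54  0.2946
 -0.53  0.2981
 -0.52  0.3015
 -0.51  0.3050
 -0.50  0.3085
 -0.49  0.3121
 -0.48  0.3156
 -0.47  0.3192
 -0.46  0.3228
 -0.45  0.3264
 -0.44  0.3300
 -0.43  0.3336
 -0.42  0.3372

T = 1.25;  σ√T = 0.1901
ln(S/K) + (r − q + σ²/2)T = ln(58/52) + (0.032 − 0.036 + 0.17²/2)·1.25 = 0.1092 + 0.0131 = 0.1223
d₁ = 0.1223 / 0.1901 = 0.6433 which rounds to 0.64
d₂ = d₁ − σ√T = 0.6433 − 0.1901 = 0.4532 which rounds to 0.45
exp(−qT) = exp(−0.036·1.25) = 0.9560;  exp(−rT) = exp(−0.032·1.25) = 0.9608
N(−d₂) = N(-0.45) = 0.3264;  N(−d₁) = N(-0.64) = 0.2611
P = 52·0.9608·0.3264 − 58·0.9560·0.2611 = 16.3075 − 14.4775 = 1.8300

$1.83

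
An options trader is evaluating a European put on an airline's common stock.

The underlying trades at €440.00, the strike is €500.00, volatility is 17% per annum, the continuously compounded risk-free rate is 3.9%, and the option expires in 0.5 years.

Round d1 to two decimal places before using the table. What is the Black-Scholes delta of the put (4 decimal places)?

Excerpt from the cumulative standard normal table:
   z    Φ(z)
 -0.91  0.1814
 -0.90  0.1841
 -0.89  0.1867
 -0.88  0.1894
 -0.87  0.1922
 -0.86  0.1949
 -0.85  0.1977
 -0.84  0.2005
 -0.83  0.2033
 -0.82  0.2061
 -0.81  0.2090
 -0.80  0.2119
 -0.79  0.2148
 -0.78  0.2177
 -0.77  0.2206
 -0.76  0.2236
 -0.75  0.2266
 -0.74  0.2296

σ√T = 0.17·√0.5 = 0.1202
ln(S/K) + (r + σ²/2)T = ln(440/500) + (0.039 + 0.17²/2)·0.5 = -0.1278 + 0.0267 = -0.1011
d₁ = -0.1011 / 0.1202 = -0.8411 ≈ -0.84
N(d₁) = N(-0.84) = 0.2005
Δ_put = N(d₁) − 1 = 0.2005 − 1 = -0.7995

-0.7995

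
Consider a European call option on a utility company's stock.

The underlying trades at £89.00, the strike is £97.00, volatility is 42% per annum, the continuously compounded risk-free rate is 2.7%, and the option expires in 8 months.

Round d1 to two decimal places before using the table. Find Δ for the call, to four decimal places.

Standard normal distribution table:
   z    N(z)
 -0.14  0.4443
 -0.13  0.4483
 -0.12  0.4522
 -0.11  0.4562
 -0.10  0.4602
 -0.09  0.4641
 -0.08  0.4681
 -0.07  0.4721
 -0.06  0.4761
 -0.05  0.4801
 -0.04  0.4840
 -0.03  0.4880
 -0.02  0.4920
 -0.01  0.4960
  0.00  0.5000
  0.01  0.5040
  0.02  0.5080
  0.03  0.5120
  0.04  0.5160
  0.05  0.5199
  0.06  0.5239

σ√T = 0.42 × 0.8165 = 0.3429
d₁ = [ln(89/97) + (0.027 + 0.42²/2)·0.6667] / 0.3429 = [-0.0861 + 0.0768] / 0.3429 = -0.0270 ⇒ -0.03
N(d₁) = N(-0.03) = 0.4880
Δ_call = N(d₁) = 0.4880

0.4880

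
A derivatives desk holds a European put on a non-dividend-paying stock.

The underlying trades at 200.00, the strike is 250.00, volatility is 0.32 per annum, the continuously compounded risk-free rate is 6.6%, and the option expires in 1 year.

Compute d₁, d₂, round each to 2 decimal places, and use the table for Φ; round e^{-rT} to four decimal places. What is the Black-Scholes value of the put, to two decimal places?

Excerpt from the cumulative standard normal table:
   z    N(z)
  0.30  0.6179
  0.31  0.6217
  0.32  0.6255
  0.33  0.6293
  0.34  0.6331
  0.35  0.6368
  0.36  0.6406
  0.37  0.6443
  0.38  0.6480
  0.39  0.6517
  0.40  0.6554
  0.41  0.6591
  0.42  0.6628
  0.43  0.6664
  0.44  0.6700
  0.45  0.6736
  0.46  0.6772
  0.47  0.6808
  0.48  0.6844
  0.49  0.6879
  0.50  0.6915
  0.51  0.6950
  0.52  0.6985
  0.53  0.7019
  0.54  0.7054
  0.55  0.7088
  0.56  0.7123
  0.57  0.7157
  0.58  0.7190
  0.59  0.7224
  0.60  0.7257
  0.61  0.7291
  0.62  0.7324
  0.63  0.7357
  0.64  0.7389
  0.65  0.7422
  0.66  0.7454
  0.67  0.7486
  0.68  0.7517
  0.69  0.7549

47.83

σ√T = 0.32 × 1.0000 = 0.3200
ln(S/K) + (r + σ²/2)T = ln(200/250) + (0.066 + 0.32²/2)·1 = -0.2231 + 0.1172 = -0.1059
d₁ = -0.1059 / 0.3200 = -0.3311 which rounds to -0.33
d₂ = d₁ − σ√T = -0.3311 − 0.3200 = -0.6511 which rounds to -0.65
exp(−rT) = exp(−0.066·1) = 0.9361
P = 250·0.9361·N(0.65) − 200·N(0.33) = 250·0.9361·0.7422 − 200·0.6293 = 173.6934 − 125.8600 = 47.8334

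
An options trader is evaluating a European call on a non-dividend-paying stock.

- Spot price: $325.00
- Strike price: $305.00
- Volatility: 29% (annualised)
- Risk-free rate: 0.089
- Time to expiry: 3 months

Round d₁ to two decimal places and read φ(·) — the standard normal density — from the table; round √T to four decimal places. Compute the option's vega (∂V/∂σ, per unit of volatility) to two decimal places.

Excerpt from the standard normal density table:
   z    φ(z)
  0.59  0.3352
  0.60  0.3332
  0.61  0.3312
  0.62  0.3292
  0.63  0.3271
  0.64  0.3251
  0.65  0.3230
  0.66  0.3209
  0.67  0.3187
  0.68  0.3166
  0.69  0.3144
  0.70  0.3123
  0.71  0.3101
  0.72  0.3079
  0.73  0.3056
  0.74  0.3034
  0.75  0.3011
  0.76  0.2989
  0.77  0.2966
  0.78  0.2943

σ√T = 0.29 × 0.5000 = 0.1450
ln(S/K) + (r + σ²/2)T = ln(325/305) + (0.089 + 0.29²/2)·0.25 = 0.0635 + 0.0328 = 0.0963
d₁ = 0.0963 / 0.1450 = 0.6640 → 0.66
√T = √0.25 = 0.5000
φ(d₁) = φ(0.66) = 0.3209
vega = S·φ(d₁)·√T = 325·0.3209·0.5000 = 52.1463

52.15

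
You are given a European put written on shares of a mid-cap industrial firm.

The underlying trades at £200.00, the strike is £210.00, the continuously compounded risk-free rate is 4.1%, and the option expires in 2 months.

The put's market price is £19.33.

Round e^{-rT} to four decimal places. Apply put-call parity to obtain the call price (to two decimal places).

£10.76

e^(−rT) = e^(−0.041·0.1667) = 0.9932
Put-call parity: C − P = S − K·e^(−rT) = 200 − 210·0.9932 = 200 − 208.5720 = -8.5720
C = P + (C − P) = 19.33 + (-8.5720) = 10.7580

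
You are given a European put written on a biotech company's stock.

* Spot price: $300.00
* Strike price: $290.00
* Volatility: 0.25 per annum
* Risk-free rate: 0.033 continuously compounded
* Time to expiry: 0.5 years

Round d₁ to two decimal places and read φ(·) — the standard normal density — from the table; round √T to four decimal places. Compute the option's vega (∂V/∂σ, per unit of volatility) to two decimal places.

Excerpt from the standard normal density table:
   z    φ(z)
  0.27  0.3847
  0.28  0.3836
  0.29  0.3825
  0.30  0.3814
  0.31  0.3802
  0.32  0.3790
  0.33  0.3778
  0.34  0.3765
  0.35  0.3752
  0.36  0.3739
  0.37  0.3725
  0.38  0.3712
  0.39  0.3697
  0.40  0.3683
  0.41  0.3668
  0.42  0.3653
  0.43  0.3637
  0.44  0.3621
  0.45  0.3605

T = 0.5;  σ√T = 0.1768
d₁ = [ln(300/290) + (0.033 + 0.25²/2)·0.5] / 0.1768 = [0.0339 + 0.0321] / 0.1768 = 0.3735 → 0.37
√T = √0.5 = 0.7071
φ(d₁) = φ(0.37) = 0.3725
vega = S·φ(d₁)·√T = 300·0.3725·0.7071 = 79.0184

79.02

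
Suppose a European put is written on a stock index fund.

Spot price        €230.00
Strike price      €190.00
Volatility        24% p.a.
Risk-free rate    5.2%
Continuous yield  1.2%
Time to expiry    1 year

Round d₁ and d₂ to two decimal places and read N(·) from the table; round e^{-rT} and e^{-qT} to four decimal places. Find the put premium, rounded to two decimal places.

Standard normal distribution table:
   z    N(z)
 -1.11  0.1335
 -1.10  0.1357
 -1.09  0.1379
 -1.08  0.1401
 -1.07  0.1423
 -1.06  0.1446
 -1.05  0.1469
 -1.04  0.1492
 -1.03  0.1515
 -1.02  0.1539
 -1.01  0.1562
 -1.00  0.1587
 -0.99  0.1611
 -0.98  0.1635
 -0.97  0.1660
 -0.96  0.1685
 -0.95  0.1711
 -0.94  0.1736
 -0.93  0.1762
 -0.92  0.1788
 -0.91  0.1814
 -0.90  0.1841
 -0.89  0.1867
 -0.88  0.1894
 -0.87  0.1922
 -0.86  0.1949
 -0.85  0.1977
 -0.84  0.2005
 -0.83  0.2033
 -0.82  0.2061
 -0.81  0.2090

σ√T = 0.24·√1 = 0.2400
d₁ = [ln(230/190) + (0.052 − 0.012 + 0.24²/2)·1] / 0.2400 = [0.1911 + 0.0688] / 0.2400 = 1.0827 which rounds to 1.08
d₂ = d₁ − σ√T = 1.0827 − 0.2400 = 0.8427 which rounds to 0.84
e^(−qT) = e^(−0.012·1) = 0.9881;  e^(−rT) = e^(−0.052·1) = 0.9493
N(−d₂) = N(-0.84) = 0.2005;  N(−d₁) = N(-1.08) = 0.1401
P = 190·0.9493·0.2005 − 230·0.9881·0.1401 = 36.1636 − 31.8395 = 4.3240

€4.32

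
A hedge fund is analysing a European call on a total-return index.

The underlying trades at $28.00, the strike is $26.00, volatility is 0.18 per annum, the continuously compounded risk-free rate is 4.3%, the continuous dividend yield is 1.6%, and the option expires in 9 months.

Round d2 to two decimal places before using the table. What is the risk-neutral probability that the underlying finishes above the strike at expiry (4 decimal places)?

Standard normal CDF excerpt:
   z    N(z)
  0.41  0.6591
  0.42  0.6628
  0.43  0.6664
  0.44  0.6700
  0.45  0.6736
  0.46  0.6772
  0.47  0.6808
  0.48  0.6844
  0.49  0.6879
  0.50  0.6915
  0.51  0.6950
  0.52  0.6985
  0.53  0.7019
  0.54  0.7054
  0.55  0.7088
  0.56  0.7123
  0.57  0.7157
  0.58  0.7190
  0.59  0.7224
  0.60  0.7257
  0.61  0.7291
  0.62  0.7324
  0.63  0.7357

σ√T = 0.18·√0.75 = 0.1559
d₁ = [ln(28/26) + (0.043 − 0.016 + ½·0.18²)·0.75] / (σ√T) = (0.0741 + 0.0324) / 0.1559 = 0.6832 which rounds to 0.68
d₂ = 0.6832 − 0.1559 = 0.5274 which rounds to 0.53
Pr(exercise) under Q = N(d₂) = 0.7019

0.7019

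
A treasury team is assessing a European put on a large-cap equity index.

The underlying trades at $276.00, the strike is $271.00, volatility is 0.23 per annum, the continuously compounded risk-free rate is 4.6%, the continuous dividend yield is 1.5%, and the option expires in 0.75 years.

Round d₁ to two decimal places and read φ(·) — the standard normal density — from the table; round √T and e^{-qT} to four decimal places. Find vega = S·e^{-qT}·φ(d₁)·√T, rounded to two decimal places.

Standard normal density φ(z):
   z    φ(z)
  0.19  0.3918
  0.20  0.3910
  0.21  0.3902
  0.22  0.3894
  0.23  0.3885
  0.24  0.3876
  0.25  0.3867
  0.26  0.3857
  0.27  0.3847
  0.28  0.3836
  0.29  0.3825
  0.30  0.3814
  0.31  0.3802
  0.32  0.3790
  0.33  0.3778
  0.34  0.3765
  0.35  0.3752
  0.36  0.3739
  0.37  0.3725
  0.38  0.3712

T = 0.75;  σ√T = 0.1992
d₁ = [ln(276/271) + (0.046 − 0.015 + 0.23²/2)·0.75] / 0.1992 = [0.0183 + 0.0431] / 0.1992 = 0.3081 → 0.31
√T = √0.75 = 0.8660
φ(d₁) = φ(0.31) = 0.3802
exp(−qT) = exp(−0.015·0.75) = 0.9888
vega = S·exp(−qT)·φ(d₁)·√T = 276·0.9888·0.3802·0.8660 = 89.8561
(Vega is the same for a European call and put with the same parameters.)

89.86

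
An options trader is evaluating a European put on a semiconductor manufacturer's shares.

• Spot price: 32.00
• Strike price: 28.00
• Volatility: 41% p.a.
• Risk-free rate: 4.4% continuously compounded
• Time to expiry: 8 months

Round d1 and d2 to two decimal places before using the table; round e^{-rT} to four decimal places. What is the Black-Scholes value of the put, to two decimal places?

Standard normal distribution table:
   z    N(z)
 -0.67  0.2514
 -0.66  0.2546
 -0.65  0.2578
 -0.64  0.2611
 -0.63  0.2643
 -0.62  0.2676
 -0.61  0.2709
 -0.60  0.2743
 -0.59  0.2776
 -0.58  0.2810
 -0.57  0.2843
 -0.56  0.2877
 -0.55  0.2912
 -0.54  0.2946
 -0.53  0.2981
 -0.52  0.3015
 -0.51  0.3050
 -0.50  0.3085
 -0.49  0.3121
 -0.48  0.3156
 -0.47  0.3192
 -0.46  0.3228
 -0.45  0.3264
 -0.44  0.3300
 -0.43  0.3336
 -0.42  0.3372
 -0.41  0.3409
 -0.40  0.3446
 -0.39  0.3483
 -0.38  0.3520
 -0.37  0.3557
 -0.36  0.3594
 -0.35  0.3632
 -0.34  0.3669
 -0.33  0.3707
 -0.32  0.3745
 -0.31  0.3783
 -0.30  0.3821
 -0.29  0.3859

1.93

σ√T = 0.41·√0.6667 = 0.3348
d₁ = [ln(32/28) + (0.044 + 0.41²/2)·0.6667] / 0.3348 = [0.1335 + 0.0854] / 0.3348 = 0.6539 which rounds to 0.65
d₂ = d₁ − σ√T = 0.6539 − 0.3348 = 0.3191 which rounds to 0.32
e^(−rT) = e^(−0.044·0.6667) = 0.9711
N(−d₂) = N(-0.32) = 0.3745;  N(−d₁) = N(-0.65) = 0.2578
P = 28·0.9711·0.3745 − 32·0.2578 = 10.1830 − 8.2496 = 1.9334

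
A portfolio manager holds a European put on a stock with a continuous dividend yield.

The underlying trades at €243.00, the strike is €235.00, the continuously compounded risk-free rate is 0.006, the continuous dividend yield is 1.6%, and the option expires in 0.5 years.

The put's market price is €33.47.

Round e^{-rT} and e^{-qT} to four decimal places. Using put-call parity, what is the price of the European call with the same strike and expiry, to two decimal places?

€40.23

e^(−qT) = e^(−0.016·0.5) = 0.9920;  e^(−rT) = e^(−0.006·0.5) = 0.9970
Put-call parity: C − P = S·e^(−qT) − K·e^(−rT) = 243·0.9920 − 235·0.9970 = 241.0560 − 234.2950 = 6.7610
C = P + (C − P) = 33.47 + (6.7610) = 40.2310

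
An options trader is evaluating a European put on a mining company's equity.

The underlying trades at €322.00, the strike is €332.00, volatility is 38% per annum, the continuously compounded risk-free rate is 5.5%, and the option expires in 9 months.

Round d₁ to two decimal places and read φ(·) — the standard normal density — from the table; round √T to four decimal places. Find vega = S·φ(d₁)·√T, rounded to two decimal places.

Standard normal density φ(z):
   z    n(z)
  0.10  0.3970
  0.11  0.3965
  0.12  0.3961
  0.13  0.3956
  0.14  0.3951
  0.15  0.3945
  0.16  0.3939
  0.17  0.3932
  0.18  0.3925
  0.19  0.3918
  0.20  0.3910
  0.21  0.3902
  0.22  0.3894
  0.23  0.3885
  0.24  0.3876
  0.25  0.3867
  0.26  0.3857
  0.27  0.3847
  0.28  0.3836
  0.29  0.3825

109.03

σ√T = 0.38 × 0.8660 = 0.3291
d₁ = [ln(322/332) + (0.055 + 0.38²/2)·0.75] / 0.3291 = [-0.0306 + 0.0954] / 0.3291 = 0.1970 which rounds to 0.20
√T = √0.75 = 0.8660
φ(d₁) = φ(0.20) = 0.3910
vega = S·φ(d₁)·√T = 322·0.3910·0.8660 = 109.0311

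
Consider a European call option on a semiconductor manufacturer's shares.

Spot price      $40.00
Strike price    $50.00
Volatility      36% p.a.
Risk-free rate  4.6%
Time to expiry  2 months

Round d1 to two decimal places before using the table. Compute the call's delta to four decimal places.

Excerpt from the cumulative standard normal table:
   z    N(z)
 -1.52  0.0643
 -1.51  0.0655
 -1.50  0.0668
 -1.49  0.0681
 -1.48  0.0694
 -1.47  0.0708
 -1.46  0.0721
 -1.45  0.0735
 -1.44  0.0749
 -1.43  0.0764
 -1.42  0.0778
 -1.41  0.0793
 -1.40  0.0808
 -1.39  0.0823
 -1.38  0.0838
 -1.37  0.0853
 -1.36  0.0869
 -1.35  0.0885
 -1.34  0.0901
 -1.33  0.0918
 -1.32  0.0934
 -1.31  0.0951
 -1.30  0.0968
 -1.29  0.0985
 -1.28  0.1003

0.0823

T = 0.1667;  σ√T = 0.1470
ln(S/K) + (r + σ²/2)T = ln(40/50) + (0.046 + 0.36²/2)·0.1667 = -0.2231 + 0.0185 = -0.2047
d₁ = -0.2047 / 0.1470 = -1.3926 → -1.39
N(d₁) = N(-1.39) = 0.0823
Δ_call = N(d₁) = 0.0823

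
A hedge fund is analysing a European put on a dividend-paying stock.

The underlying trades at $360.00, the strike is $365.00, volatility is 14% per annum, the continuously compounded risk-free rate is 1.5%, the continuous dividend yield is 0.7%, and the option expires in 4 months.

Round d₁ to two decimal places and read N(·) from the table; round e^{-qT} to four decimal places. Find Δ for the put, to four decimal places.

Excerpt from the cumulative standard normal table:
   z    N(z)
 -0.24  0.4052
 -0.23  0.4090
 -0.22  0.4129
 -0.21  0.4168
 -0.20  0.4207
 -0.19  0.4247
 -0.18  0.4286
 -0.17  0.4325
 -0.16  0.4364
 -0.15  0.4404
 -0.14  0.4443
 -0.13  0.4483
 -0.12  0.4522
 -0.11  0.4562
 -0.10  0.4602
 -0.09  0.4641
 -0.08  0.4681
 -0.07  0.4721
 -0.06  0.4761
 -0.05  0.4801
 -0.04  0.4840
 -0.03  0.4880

T = 0.3333;  σ√T = 0.0808
ln(S/K) + (r − q + σ²/2)T = ln(360/365) + (0.015 − 0.007 + 0.14²/2)·0.3333 = -0.0138 + 0.0059 = -0.0079
d₁ = -0.0079 / 0.0808 = -0.0972 → -0.10
N(d₁) = N(-0.10) = 0.4602
Δ_put = e^(−qT)·(N(d₁) − 1) = 0.9977·(0.4602 − 1) = -0.5386

-0.5386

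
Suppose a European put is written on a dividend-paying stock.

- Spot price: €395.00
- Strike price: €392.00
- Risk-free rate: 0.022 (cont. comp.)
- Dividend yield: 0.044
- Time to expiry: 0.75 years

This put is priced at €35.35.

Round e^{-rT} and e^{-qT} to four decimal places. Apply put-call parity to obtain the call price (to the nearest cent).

€31.94

e^(−qT) = e^(−0.044·0.75) = 0.9675;  e^(−rT) = e^(−0.022·0.75) = 0.9836
Put-call parity: C − P = S·e^(−qT) − K·e^(−rT) = 395·0.9675 − 392·0.9836 = 382.1625 − 385.5712 = -3.4087
C = P + (C − P) = 35.35 + (-3.4087) = 31.9413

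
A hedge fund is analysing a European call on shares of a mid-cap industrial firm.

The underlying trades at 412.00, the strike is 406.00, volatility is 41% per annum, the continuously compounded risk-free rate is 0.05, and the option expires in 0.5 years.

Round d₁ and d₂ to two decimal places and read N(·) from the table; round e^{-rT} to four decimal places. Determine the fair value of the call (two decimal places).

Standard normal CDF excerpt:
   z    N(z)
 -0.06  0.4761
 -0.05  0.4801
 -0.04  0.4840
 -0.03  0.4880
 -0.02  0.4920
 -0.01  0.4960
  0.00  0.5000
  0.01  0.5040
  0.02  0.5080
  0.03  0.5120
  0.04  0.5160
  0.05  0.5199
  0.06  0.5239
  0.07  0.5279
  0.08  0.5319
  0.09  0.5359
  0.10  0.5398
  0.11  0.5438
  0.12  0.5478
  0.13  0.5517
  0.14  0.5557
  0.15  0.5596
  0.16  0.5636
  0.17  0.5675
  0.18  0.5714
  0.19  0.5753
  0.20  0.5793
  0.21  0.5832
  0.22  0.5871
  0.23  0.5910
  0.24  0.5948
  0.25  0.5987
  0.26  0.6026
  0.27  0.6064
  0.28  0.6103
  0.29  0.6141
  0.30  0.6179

T = 0.5;  σ√T = 0.2899
ln(S/K) + (r + σ²/2)T = ln(412/406) + (0.05 + 0.41²/2)·0.5 = 0.0147 + 0.0670 = 0.0817
d₁ = 0.0817 / 0.2899 = 0.2818 ⇒ 0.28
d₂ = d₁ − σ√T = 0.2818 − 0.2899 = -0.0081 ⇒ -0.01
e^(−rT) = e^(−0.05·0.5) = 0.9753
N(d₁) = N(0.28) = 0.6103;  N(d₂) = N(-0.01) = 0.4960
C = 412·0.6103 − 406·0.9753·0.4960 = 251.4436 − 196.4020 = 55.0416

55.04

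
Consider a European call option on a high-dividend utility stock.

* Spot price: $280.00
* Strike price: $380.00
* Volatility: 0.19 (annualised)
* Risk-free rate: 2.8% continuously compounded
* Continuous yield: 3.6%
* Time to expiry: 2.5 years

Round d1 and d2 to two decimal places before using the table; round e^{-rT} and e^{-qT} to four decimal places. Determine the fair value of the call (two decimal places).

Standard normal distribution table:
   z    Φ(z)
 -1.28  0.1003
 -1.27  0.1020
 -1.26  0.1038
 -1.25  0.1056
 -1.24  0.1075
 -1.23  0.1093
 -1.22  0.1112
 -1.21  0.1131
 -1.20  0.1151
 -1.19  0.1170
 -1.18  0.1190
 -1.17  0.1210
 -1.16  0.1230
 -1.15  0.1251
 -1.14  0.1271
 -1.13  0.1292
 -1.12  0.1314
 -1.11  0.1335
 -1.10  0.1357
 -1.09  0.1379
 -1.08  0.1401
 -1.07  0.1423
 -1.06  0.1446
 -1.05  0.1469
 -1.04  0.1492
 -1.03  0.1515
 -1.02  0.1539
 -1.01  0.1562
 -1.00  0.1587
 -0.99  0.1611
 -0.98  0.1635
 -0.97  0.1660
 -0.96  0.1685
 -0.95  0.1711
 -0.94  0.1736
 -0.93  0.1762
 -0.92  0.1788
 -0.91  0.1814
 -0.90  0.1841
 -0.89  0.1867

σ√T = 0.19 × 1.5811 = 0.3004
d₁ = [ln(280/380) + (0.028 − 0.036 + ½·0.19²)·2.5] / (σ√T) = (-0.3054 + 0.0251) / 0.3004 = -0.9329 ⇒ -0.93
d₂ = -0.9329 − 0.3004 = -1.2333 ⇒ -1.23
e^(−qT) = e^(−0.036·2.5) = 0.9139;  e^(−rT) = e^(−0.028·2.5) = 0.9324
C = 280·0.9139·N(-0.93) − 380·0.9324·N(-1.23) = 280·0.9139·0.1762 − 380·0.9324·0.1093 = 45.0882 − 38.7263 = 6.3619

$6.36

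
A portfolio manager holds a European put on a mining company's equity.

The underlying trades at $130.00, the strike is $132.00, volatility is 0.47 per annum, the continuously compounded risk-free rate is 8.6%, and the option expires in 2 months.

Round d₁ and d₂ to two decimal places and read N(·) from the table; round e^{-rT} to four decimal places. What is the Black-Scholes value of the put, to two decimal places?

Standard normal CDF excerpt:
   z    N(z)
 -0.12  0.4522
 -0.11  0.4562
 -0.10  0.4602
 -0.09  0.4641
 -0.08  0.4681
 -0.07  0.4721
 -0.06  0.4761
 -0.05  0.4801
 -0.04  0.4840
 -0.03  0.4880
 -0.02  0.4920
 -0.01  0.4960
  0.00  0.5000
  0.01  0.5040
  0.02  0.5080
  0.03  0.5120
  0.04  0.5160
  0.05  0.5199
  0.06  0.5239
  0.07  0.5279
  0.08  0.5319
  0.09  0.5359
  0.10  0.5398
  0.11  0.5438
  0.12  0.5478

T = 0.1667;  σ√T = 0.1919
d₁ = [ln(130/132) + (0.086 + 0.47²/2)·0.1667] / 0.1919 = [-0.0153 + 0.0327] / 0.1919 = 0.0911 ≈ 0.09
d₂ = d₁ − σ√T = 0.0911 − 0.1919 = -0.1008 ≈ -0.10
e^(−rT) = e^(−0.086·0.1667) = 0.9858
P = 132·0.9858·N(0.10) − 130·N(-0.09) = 132·0.9858·0.5398 − 130·0.4641 = 70.2418 − 60.3330 = 9.9088

$9.91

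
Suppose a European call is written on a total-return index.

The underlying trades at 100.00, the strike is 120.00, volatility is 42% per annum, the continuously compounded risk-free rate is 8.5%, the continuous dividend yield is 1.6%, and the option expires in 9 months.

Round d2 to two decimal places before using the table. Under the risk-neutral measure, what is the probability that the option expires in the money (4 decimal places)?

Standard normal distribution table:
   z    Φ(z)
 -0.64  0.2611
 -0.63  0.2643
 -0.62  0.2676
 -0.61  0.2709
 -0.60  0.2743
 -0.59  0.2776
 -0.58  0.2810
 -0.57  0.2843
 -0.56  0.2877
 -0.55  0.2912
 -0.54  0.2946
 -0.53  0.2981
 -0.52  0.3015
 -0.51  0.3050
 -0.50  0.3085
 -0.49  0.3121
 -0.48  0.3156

0.2946

σ√T = 0.42 × 0.8660 = 0.3637
d₁ = [ln(100/120) + (0.085 − 0.016 + ½·0.42²)·0.75] / (σ√T) = (-0.1823 + 0.1179) / 0.3637 = -0.1771 ⇒ -0.18
d₂ = -0.1771 − 0.3637 = -0.5408 ⇒ -0.54
Risk-neutral Pr[S_T > K] = N(d₂) = N(-0.54) = 0.2946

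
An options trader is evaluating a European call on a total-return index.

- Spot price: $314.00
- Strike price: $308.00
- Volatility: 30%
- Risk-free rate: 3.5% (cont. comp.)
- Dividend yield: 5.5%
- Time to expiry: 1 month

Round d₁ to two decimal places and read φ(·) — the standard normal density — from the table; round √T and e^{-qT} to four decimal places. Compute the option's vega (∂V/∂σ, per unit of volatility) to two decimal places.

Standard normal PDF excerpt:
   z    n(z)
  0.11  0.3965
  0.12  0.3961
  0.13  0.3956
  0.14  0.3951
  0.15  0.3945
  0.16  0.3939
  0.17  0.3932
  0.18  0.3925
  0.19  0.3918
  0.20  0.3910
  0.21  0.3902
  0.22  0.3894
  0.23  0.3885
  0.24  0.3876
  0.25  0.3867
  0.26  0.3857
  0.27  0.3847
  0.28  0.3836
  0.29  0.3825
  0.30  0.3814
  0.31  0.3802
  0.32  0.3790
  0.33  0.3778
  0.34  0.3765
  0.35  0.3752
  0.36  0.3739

34.89

σ√T = 0.3·√0.08333 = 0.0866
d₁ = [ln(314/308) + (0.035 − 0.055 + ½·0.3²)·0.08333] / (σ√T) = (0.0193 + 0.0021) / 0.0866 = 0.2468 ≈ 0.25
√T = √0.08333 = 0.2887
φ(d₁) = φ(0.25) = 0.3867
exp(−qT) = exp(−0.055·0.08333) = 0.9954
vega = S·exp(−qT)·φ(d₁)·√T = 314·0.9954·0.3867·0.2887 = 34.8938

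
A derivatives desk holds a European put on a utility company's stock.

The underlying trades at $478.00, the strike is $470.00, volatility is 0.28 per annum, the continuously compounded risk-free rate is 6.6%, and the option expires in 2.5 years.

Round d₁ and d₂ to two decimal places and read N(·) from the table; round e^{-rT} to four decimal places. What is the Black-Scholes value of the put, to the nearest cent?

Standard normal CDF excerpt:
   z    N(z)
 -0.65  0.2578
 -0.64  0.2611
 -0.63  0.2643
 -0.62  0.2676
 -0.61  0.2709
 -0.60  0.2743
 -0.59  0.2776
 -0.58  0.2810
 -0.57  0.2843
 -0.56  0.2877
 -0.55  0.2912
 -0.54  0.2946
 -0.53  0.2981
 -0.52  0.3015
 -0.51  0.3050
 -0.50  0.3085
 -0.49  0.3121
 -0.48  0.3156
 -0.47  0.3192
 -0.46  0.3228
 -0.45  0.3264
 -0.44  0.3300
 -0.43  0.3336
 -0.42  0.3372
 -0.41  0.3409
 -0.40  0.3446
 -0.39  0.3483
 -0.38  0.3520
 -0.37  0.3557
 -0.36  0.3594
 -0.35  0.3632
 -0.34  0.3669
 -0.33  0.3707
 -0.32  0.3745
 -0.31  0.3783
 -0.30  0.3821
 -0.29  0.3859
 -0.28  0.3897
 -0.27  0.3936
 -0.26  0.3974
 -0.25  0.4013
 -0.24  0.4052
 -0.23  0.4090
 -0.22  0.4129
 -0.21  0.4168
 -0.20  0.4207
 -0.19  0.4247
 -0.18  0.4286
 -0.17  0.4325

σ√T = 0.28·√2.5 = 0.4427
d₁ = [ln(478/470) + (0.066 + ½·0.28²)·2.5] / (σ√T) = (0.0169 + 0.2630) / 0.4427 = 0.6322 → 0.63
d₂ = 0.6322 − 0.4427 = 0.1895 → 0.19
exp(−rT) = exp(−0.066·2.5) = 0.8479
N(−d₂) = N(-0.19) = 0.4247;  N(−d₁) = N(-0.63) = 0.2643
P = 470·0.8479·0.4247 − 478·0.2643 = 169.2485 − 126.3354 = 42.9131

$42.91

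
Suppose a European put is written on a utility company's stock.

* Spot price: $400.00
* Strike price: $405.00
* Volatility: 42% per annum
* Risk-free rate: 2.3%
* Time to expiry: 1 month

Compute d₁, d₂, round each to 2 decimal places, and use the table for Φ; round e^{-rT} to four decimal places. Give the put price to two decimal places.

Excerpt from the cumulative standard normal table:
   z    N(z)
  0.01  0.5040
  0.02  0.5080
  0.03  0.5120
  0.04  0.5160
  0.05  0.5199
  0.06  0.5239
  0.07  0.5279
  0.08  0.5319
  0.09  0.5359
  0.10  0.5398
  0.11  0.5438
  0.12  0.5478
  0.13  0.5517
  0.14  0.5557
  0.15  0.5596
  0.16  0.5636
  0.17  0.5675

$21.41

T = 0.08333;  σ√T = 0.1212
ln(S/K) + (r + σ²/2)T = ln(400/405) + (0.023 + 0.42²/2)·0.08333 = -0.0124 + 0.0093 = -0.0032
d₁ = -0.0032 / 0.1212 = -0.0260 ⇒ -0.03
d₂ = d₁ − σ√T = -0.0260 − 0.1212 = -0.1473 ⇒ -0.15
e^(−rT) = e^(−0.023·0.08333) = 0.9981
N(−d₂) = N(0.15) = 0.5596;  N(−d₁) = N(0.03) = 0.5120
P = 405·0.9981·0.5596 − 400·0.5120 = 226.2074 − 204.8000 = 21.4074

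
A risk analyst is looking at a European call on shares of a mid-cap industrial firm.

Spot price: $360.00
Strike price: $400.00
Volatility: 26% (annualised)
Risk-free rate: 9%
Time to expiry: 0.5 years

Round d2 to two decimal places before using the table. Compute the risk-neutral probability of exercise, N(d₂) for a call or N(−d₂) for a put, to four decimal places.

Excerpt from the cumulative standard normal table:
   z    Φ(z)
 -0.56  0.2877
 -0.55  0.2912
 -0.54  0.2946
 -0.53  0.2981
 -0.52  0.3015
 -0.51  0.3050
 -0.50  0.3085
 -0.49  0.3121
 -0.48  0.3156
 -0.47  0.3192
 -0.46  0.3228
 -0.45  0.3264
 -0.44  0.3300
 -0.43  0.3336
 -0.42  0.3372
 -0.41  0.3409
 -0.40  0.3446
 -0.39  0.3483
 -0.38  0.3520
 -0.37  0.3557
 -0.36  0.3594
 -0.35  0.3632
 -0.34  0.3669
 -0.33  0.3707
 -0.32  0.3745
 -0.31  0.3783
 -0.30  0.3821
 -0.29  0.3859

0.3372

σ√T = 0.26·√0.5 = 0.1838
d₁ = [ln(360/400) + (0.09 + 0.26²/2)·0.5] / 0.1838 = [-0.1054 + 0.0619] / 0.1838 = -0.2364 which rounds to -0.24
d₂ = d₁ − σ√T = -0.2364 − 0.1838 = -0.4202 which rounds to -0.42
Pr(exercise) under Q = N(d₂) = 0.3372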